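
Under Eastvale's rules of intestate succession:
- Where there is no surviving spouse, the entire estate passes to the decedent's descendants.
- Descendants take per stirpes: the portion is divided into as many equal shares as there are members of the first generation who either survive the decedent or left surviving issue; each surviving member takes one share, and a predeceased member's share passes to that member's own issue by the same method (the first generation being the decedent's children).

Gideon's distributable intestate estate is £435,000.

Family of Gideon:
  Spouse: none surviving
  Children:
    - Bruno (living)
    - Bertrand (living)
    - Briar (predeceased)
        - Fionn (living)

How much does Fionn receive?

The entire £435,000 passes to the descendants.
That amount (£435,000) is divided into 3 shares of £145,000: Bruno and Bertrand each take £145,000; Briar's £145,000 share passes to Briar's issue.
Briar's share (£145,000) passes entirely to Fionn.

Fionn receives £145,000.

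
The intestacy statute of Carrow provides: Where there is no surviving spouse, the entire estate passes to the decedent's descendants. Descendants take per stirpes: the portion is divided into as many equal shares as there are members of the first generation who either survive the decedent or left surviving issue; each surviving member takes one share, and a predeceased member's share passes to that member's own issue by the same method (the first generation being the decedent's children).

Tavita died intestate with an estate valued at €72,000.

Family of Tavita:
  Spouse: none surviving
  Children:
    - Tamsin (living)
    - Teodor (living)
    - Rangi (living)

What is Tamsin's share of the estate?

The entire €72,000 passes to the descendants.
That amount (€72,000) is divided into 3 shares of €24,000: Tamsin, Teodor, and Rangi each take €24,000.

Tamsin receives €24,000.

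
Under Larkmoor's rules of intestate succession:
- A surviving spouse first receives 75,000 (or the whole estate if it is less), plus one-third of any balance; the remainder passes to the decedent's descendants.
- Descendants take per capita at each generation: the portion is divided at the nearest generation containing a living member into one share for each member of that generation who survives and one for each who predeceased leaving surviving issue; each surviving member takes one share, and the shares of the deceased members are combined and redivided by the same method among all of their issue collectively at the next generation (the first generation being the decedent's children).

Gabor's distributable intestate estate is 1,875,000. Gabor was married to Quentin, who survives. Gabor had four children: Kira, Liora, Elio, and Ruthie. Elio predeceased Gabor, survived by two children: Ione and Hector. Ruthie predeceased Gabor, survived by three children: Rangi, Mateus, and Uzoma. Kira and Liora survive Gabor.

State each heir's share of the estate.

Quentin first takes 75,000, leaving a balance of 1,800,000. Quentin then takes one-third of the balance (600,000), for a total of 675,000. The remaining 1,200,000 passes to the descendants.
The descendants' portion (1,200,000) is divided at the children's generation into 4 shares of 300,000. Kira and Liora each take 300,000. The 2 shares of the deceased (Elio and Ruthie) are combined into a pool of 600,000.
That pool (600,000) is divided at the grandchildren's generation equally among Ione, Hector, Rangi, Mateus, and Uzoma: 120,000 each.

Quentin: 675,000; Kira: 300,000; Liora: 300,000; Ione: 120,000; Hector: 120,000; Rangi: 120,000; Mateus: 120,000; Uzoma: 120,000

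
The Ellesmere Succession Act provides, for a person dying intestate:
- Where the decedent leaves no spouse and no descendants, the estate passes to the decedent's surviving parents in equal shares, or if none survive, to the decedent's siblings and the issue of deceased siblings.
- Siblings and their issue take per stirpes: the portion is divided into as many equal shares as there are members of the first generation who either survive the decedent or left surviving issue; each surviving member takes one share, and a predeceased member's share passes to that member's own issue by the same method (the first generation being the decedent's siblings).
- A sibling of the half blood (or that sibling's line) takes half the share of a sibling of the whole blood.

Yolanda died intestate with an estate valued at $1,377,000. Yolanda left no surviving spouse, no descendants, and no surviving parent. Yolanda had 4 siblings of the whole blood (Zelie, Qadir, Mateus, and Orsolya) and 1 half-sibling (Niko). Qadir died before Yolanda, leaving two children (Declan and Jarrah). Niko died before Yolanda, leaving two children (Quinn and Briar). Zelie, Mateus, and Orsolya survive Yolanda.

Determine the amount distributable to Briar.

The entire $1,377,000 passes to the siblings and their issue.
Counting each half-blood sibling's line as half a unit, there are 9/2 units in $1,377,000, so one unit is $306,000. Whole-blood lines (Zelie, Qadir, Mateus, and Orsolya) take $306,000 each; half-blood lines (Niko) take $153,000 each.
Qadir's share ($306,000) is divided into 2 shares of $153,000: Declan and Jarrah each take $153,000.
Niko's share ($153,000) is divided into 2 shares of $76,500: Quinn and Briar each take $76,500.

Briar receives $76,500.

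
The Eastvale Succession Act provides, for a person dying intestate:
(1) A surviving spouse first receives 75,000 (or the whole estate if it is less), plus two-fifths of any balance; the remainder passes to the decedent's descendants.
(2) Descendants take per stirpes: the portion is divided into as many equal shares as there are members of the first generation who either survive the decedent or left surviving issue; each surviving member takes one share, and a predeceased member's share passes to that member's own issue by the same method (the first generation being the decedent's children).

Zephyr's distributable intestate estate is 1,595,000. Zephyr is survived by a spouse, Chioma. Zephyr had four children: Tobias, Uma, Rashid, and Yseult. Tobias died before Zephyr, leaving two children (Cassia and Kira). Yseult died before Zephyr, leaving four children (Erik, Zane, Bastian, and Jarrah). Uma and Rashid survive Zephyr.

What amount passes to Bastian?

Bastian receives 57,000.

Chioma first takes 75,000, leaving a balance of 1,520,000. Chioma then takes two-fifths of the balance (608,000), for a total of 683,000. The remaining 912,000 passes to the descendants.
The descendants' portion (912,000) is divided into 4 shares of 228,000: Uma and Rashid each take 228,000; Tobias's 228,000 share passes to Tobias's issue; Yseult's 228,000 share passes to Yseult's issue.
Tobias's share (228,000) is divided into 2 shares of 114,000: Cassia and Kira each take 114,000.
Yseult's share (228,000) is divided into 4 shares of 57,000: Erik, Zane, Bastian, and Jarrah each take 57,000.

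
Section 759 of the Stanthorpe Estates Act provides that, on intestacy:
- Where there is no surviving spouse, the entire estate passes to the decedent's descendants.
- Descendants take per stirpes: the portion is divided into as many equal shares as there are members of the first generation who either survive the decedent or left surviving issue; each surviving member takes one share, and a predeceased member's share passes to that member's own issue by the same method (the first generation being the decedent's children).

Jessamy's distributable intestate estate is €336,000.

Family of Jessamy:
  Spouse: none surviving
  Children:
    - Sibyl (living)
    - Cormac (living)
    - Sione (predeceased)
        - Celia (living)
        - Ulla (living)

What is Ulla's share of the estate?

The entire €336,000 passes to the descendants.
That amount (€336,000) is divided into 3 shares of €112,000: Sibyl and Cormac each take €112,000; Sione's €112,000 share passes to Sione's issue.
Sione's share (€112,000) is divided into 2 shares of €56,000: Celia and Ulla each take €56,000.

Ulla receives €56,000.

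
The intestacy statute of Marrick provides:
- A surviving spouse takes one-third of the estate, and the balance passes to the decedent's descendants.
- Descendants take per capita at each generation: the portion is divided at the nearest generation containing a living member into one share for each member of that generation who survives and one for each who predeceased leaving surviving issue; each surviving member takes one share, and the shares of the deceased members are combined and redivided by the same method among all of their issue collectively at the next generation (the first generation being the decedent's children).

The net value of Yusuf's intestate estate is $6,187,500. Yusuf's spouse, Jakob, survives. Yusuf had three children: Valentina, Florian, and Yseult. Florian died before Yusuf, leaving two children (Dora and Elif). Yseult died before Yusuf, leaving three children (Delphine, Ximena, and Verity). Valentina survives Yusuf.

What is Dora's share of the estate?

Jakob takes one-third of $6,187,500 = $2,062,500. The remaining $4,125,000 passes to the descendants.
The descendants' portion ($4,125,000) is divided at the children's generation into 3 shares of $1,375,000. Valentina takes $1,375,000. The 2 shares of the deceased (Florian and Yseult) are combined into a pool of $2,750,000.
That pool ($2,750,000) is divided at the grandchildren's generation equally among Dora, Elif, Delphine, Ximena, and Verity: $550,000 each.

Dora receives $550,000.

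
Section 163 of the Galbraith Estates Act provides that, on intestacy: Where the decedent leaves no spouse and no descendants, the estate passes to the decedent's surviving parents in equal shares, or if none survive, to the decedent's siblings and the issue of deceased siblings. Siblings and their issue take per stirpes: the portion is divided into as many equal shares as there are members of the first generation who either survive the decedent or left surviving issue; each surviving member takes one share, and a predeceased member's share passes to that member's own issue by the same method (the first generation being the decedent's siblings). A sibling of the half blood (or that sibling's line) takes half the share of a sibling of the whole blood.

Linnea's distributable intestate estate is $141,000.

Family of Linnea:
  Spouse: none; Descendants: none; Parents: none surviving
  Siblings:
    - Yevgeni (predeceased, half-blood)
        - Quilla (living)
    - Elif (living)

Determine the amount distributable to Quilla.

Quilla receives $47,000.

The entire $141,000 passes to the siblings and their issue.
Counting each half-blood sibling's line as half a unit, there are 3/2 units in $141,000, so one unit is $94,000. Whole-blood lines (Elif) take $94,000 each; half-blood lines (Yevgeni) take $47,000 each.
Yevgeni's share ($47,000) passes entirely to Quilla.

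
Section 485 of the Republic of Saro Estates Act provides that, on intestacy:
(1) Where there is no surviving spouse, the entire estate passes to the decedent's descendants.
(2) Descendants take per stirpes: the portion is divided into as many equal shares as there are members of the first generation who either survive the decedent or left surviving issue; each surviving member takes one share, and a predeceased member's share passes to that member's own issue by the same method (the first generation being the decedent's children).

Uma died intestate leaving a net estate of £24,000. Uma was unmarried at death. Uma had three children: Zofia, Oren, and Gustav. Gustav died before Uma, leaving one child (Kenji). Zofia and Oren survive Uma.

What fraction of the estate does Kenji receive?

Kenji receives 1/3 of the estate.

The entire £24,000 passes to the descendants.
That amount (£24,000) is divided into 3 shares of £8,000: Zofia and Oren each take £8,000; Gustav's £8,000 share passes to Gustav's issue.
Gustav's share (£8,000) passes entirely to Kenji.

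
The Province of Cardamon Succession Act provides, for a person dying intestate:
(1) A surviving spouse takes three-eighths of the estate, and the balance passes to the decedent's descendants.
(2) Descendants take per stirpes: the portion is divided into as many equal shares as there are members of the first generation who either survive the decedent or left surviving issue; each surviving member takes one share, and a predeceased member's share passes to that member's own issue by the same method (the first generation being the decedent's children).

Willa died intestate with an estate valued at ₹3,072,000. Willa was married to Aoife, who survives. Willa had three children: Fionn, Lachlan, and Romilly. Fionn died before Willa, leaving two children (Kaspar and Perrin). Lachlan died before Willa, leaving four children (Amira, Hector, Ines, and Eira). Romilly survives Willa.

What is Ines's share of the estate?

Aoife takes three-eighths of ₹3,072,000 = ₹1,152,000. The remaining ₹1,920,000 passes to the descendants.
The descendants' portion (₹1,920,000) is divided into 3 shares of ₹640,000: Romilly takes ₹640,000; Fionn's ₹640,000 share passes to Fionn's issue; Lachlan's ₹640,000 share passes to Lachlan's issue.
Fionn's share (₹640,000) is divided into 2 shares of ₹320,000: Kaspar and Perrin each take ₹320,000.
Lachlan's share (₹640,000) is divided into 4 shares of ₹160,000: Amira, Hector, Ines, and Eira each take ₹160,000.

Ines receives ₹160,000.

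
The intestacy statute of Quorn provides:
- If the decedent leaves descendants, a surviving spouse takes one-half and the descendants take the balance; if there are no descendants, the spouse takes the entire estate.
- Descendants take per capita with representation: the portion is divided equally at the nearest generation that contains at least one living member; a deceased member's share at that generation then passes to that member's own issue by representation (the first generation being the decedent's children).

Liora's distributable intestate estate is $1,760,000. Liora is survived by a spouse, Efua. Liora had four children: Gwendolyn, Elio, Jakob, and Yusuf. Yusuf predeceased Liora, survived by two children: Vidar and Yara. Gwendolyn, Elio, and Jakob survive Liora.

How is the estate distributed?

Efua takes one-half of $1,760,000 = $880,000. The remaining $880,000 passes to the descendants.
The descendants' portion ($880,000) is divided into 4 shares of $220,000: Gwendolyn, Elio, and Jakob each take $220,000; Yusuf's $220,000 share passes to Yusuf's issue.
Yusuf's share ($220,000) is divided into 2 shares of $110,000: Vidar and Yara each take $110,000.

Efua: $880,000; Gwendolyn: $220,000; Elio: $220,000; Jakob: $220,000; Vidar: $110,000; Yara: $110,000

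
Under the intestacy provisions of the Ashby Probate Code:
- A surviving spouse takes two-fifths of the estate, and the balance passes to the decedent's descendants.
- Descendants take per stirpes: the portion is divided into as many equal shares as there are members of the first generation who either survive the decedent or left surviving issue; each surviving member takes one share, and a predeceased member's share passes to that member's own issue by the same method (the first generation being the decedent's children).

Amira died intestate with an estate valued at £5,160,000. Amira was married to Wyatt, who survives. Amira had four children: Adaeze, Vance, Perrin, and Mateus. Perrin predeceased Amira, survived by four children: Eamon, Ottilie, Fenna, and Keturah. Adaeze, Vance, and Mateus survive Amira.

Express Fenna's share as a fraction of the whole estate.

Wyatt takes two-fifths of £5,160,000 = £2,064,000. The remaining £3,096,000 passes to the descendants.
The descendants' portion (£3,096,000) is divided into 4 shares of £774,000: Adaeze, Vance, and Mateus each take £774,000; Perrin's £774,000 share passes to Perrin's issue.
Perrin's share (£774,000) is divided into 4 shares of £193,500: Eamon, Ottilie, Fenna, and Keturah each take £193,500.

Fenna receives 3/80 of the estate.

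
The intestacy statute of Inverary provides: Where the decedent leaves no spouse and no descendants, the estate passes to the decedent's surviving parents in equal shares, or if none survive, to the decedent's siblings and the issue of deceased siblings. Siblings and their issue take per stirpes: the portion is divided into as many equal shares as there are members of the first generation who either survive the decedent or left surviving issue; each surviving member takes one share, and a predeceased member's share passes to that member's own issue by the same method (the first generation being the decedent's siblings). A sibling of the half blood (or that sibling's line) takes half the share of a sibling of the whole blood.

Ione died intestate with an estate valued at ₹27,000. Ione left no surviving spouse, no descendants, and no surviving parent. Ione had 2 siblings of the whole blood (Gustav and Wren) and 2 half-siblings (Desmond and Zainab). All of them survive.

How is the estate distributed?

Desmond: ₹4,500; Zainab: ₹4,500; Gustav: ₹9,000; Wren: ₹9,000

The entire ₹27,000 passes to the siblings and their issue.
Counting each half-blood sibling's line as half a unit, there are 3 units in ₹27,000, so one unit is ₹9,000. Whole-blood lines (Gustav and Wren) take ₹9,000 each; half-blood lines (Desmond and Zainab) take ₹4,500 each.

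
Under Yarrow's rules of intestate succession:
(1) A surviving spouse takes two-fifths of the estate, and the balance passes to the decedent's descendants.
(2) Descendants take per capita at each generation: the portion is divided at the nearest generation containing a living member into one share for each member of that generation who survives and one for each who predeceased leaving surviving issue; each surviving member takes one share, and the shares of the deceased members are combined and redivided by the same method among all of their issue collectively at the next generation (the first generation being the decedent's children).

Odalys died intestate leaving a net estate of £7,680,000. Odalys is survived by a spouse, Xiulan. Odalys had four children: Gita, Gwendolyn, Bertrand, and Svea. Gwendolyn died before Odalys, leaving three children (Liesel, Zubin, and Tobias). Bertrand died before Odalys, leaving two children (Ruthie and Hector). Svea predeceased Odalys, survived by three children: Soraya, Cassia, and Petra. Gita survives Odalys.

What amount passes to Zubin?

Xiulan takes two-fifths of £7,680,000 = £3,072,000. The remaining £4,608,000 passes to the descendants.
The descendants' portion (£4,608,000) is divided at the children's generation into 4 shares of £1,152,000. Gita takes £1,152,000. The 3 shares of the deceased (Gwendolyn, Bertrand, and Svea) are combined into a pool of £3,456,000.
That pool (£3,456,000) is divided at the grandchildren's generation equally among Liesel, Zubin, Tobias, Ruthie, Hector, Soraya, Cassia, and Petra: £432,000 each.

Zubin receives £432,000.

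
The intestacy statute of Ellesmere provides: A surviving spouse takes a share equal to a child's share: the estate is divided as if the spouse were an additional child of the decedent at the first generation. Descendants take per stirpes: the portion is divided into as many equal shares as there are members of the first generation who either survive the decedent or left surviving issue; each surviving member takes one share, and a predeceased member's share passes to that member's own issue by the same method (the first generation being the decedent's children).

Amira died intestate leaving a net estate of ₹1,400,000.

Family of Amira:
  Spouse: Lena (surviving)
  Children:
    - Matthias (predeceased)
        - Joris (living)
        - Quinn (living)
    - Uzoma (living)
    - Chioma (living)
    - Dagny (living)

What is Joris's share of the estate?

The spouse counts as an additional share at the children's level, so there are 5 primary shares of ₹280,000. Lena takes one such share (₹280,000).
The children's combined portion (₹1,120,000) is divided into 4 shares of ₹280,000: Uzoma, Chioma, and Dagny each take ₹280,000; Matthias's ₹280,000 share passes to Matthias's issue.
Matthias's share (₹280,000) is divided into 2 shares of ₹140,000: Joris and Quinn each take ₹140,000.

Joris receives ₹140,000.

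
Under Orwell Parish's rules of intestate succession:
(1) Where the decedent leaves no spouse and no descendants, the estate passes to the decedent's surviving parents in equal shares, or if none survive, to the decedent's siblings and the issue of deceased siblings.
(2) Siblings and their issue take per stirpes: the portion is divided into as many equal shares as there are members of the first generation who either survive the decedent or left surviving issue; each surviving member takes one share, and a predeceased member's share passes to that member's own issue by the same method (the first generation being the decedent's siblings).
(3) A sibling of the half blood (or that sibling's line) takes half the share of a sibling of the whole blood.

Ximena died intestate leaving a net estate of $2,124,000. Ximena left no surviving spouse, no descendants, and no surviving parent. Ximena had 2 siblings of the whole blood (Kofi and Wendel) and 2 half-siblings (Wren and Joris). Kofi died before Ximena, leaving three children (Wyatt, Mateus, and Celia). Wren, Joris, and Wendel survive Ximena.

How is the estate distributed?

The entire $2,124,000 passes to the siblings and their issue.
Counting each half-blood sibling's line as half a unit, there are 3 units in $2,124,000, so one unit is $708,000. Whole-blood lines (Kofi and Wendel) take $708,000 each; half-blood lines (Wren and Joris) take $354,000 each.
Kofi's share ($708,000) is divided into 3 shares of $236,000: Wyatt, Mateus, and Celia each take $236,000.

Wyatt: $236,000; Mateus: $236,000; Celia: $236,000; Wren: $354,000; Joris: $354,000; Wendel: $708,000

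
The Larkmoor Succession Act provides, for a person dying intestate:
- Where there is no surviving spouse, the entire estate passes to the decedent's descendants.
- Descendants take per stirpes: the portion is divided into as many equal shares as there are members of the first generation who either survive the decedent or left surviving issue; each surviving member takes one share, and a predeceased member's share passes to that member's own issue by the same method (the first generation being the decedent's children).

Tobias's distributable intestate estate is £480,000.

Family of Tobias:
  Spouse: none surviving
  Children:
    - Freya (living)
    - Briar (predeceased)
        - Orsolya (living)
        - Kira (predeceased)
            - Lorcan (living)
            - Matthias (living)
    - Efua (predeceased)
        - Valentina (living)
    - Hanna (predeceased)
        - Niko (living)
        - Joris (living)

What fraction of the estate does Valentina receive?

The entire £480,000 passes to the descendants.
That amount (£480,000) is divided into 4 shares of £120,000: Freya takes £120,000; Briar's £120,000 share passes to Briar's issue; Efua's £120,000 share passes to Efua's issue; Hanna's £120,000 share passes to Hanna's issue.
Briar's share (£120,000) is divided into 2 shares of £60,000: Orsolya takes £60,000; Kira's £60,000 share passes to Kira's issue.
Kira's share (£60,000) is divided into 2 shares of £30,000: Lorcan and Matthias each take £30,000.
Efua's share (£120,000) passes entirely to Valentina.
Hanna's share (£120,000) is divided into 2 shares of £60,000: Niko and Joris each take £60,000.

Valentina receives 1/4 of the estate.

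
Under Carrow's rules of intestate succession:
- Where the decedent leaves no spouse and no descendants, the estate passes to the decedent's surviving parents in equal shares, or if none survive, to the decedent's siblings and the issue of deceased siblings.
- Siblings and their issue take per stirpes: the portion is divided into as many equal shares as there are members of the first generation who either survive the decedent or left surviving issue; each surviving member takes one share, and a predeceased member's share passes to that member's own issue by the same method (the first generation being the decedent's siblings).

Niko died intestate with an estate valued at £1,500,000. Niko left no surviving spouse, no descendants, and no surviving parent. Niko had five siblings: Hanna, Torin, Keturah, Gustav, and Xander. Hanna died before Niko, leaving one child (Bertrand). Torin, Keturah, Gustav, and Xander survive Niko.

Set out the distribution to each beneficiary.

The entire £1,500,000 passes to the siblings and their issue.
That amount (£1,500,000) is divided into 5 shares of £300,000: Torin, Keturah, Gustav, and Xander each take £300,000; Hanna's £300,000 share passes to Hanna's issue.
Hanna's share (£300,000) passes entirely to Bertrand.

Bertrand: £300,000; Torin: £300,000; Keturah: £300,000; Gustav: £300,000; Xander: £300,000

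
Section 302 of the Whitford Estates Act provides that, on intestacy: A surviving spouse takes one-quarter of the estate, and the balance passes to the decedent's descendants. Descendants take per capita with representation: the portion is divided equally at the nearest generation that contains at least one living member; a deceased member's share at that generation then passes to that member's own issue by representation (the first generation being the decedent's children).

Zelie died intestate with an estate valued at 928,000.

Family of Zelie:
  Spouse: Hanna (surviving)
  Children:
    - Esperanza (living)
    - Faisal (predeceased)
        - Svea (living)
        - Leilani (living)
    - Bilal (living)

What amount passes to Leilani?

Hanna takes one-quarter of 928,000 = 232,000. The remaining 696,000 passes to the descendants.
The descendants' portion (696,000) is divided into 3 shares of 232,000: Esperanza and Bilal each take 232,000; Faisal's 232,000 share passes to Faisal's issue.
Faisal's share (232,000) is divided into 2 shares of 116,000: Svea and Leilani each take 116,000.

Leilani receives 116,000.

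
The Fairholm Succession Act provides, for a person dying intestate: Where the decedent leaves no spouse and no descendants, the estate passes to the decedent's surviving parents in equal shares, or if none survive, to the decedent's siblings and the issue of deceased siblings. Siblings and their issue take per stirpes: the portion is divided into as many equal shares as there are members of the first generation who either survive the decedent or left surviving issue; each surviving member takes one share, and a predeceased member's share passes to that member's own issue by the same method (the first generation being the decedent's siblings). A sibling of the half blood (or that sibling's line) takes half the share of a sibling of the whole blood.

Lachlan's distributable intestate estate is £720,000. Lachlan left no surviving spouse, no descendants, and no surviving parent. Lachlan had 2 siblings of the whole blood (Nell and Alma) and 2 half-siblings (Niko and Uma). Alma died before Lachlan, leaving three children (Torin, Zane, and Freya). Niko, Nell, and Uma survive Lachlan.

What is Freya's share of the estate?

Freya receives £80,000.

The entire £720,000 passes to the siblings and their issue.
Counting each half-blood sibling's line as half a unit, there are 3 units in £720,000, so one unit is £240,000. Whole-blood lines (Nell and Alma) take £240,000 each; half-blood lines (Niko and Uma) take £120,000 each.
Alma's share (£240,000) is divided into 3 shares of £80,000: Torin, Zane, and Freya each take £80,000.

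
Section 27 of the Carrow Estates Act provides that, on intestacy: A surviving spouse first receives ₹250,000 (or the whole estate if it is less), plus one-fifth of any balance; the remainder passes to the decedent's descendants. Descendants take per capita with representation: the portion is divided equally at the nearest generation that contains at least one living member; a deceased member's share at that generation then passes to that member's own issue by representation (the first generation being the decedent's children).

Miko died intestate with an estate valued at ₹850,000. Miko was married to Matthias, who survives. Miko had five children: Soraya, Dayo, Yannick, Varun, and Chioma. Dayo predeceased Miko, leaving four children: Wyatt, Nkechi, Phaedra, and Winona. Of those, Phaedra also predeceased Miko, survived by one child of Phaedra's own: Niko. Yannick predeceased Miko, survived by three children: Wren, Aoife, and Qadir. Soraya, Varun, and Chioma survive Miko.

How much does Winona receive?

Matthias first takes ₹250,000, leaving a balance of ₹600,000. Matthias then takes one-fifth of the balance (₹120,000), for a total of ₹370,000. The remaining ₹480,000 passes to the descendants.
The descendants' portion (₹480,000) is divided into 5 shares of ₹96,000: Soraya, Varun, and Chioma each take ₹96,000; Dayo's ₹96,000 share passes to Dayo's issue; Yannick's ₹96,000 share passes to Yannick's issue.
Dayo's share (₹96,000) is divided into 4 shares of ₹24,000: Wyatt, Nkechi, and Winona each take ₹24,000; Phaedra's ₹24,000 share passes to Phaedra's issue.
Phaedra's share (₹24,000) passes entirely to Niko.
Yannick's share (₹96,000) is divided into 3 shares of ₹32,000: Wren, Aoife, and Qadir each take ₹32,000.

Winona receives ₹24,000.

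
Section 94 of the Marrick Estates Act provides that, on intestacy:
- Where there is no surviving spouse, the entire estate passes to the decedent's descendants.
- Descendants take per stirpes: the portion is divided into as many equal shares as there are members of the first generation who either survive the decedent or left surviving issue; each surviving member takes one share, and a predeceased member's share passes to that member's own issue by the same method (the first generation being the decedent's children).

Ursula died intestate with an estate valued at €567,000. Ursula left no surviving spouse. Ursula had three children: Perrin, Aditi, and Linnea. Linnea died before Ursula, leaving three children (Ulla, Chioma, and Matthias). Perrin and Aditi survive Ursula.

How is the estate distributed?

The entire €567,000 passes to the descendants.
That amount (€567,000) is divided into 3 shares of €189,000: Perrin and Aditi each take €189,000; Linnea's €189,000 share passes to Linnea's issue.
Linnea's share (€189,000) is divided into 3 shares of €63,000: Ulla, Chioma, and Matthias each take €63,000.

Perrin: €189,000; Aditi: €189,000; Ulla: €63,000; Chioma: €63,000; Matthias: €63,000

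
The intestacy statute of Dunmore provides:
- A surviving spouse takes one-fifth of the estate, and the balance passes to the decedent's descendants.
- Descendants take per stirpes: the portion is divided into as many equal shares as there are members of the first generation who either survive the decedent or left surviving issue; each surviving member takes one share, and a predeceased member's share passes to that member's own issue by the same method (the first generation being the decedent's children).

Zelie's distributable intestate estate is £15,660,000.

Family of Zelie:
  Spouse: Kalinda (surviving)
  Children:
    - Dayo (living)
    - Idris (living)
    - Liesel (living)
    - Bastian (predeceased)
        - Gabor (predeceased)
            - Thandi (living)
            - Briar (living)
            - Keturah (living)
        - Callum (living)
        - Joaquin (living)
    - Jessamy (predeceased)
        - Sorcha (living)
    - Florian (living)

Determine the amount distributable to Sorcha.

Kalinda takes one-fifth of £15,660,000 = £3,132,000. The remaining £12,528,000 passes to the descendants.
The descendants' portion (£12,528,000) is divided into 6 shares of £2,088,000: Dayo, Idris, Liesel, and Florian each take £2,088,000; Bastian's £2,088,000 share passes to Bastian's issue; Jessamy's £2,088,000 share passes to Jessamy's issue.
Bastian's share (£2,088,000) is divided into 3 shares of £696,000: Callum and Joaquin each take £696,000; Gabor's £696,000 share passes to Gabor's issue.
Gabor's share (£696,000) is divided into 3 shares of £232,000: Thandi, Briar, and Keturah each take £232,000.
Jessamy's share (£2,088,000) passes entirely to Sorcha.

Sorcha receives £2,088,000.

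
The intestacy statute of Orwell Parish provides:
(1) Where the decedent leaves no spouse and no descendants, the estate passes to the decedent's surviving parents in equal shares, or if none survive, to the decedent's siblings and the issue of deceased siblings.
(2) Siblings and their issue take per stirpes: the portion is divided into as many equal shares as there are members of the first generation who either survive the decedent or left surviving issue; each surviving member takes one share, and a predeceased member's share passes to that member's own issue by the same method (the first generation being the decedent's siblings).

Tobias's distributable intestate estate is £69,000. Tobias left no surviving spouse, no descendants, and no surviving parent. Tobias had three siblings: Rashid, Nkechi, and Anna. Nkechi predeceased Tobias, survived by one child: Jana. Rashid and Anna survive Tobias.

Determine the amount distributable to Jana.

The entire £69,000 passes to the siblings and their issue.
That amount (£69,000) is divided into 3 shares of £23,000: Rashid and Anna each take £23,000; Nkechi's £23,000 share passes to Nkechi's issue.
Nkechi's share (£23,000) passes entirely to Jana.

Jana receives £23,000.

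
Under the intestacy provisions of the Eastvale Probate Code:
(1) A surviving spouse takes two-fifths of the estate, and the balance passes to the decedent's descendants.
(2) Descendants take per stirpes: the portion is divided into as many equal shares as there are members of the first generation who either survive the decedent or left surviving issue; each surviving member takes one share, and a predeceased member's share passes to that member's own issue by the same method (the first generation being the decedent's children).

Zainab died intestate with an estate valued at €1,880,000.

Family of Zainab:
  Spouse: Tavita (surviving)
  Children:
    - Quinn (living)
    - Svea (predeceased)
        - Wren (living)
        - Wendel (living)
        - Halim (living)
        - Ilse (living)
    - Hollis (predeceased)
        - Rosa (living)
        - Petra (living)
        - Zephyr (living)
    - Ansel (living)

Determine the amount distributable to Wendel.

Tavita takes two-fifths of €1,880,000 = €752,000. The remaining €1,128,000 passes to the descendants.
The descendants' portion (€1,128,000) is divided into 4 shares of €282,000: Quinn and Ansel each take €282,000; Svea's €282,000 share passes to Svea's issue; Hollis's €282,000 share passes to Hollis's issue.
Svea's share (€282,000) is divided into 4 shares of €70,500: Wren, Wendel, Halim, and Ilse each take €70,500.
Hollis's share (€282,000) is divided into 3 shares of €94,000: Rosa, Petra, and Zephyr each take €94,000.

Wendel receives €70,500.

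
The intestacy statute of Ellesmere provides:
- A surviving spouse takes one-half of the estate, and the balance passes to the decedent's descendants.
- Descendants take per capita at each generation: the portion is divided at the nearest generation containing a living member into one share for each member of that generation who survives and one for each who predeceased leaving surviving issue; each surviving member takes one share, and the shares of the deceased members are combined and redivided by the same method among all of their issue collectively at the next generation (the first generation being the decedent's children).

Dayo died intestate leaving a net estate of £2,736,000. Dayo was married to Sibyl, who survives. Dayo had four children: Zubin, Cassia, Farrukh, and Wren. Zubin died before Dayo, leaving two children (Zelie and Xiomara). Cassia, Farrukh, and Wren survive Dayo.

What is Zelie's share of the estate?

Zelie receives £171,000.

Sibyl takes one-half of £2,736,000 = £1,368,000. The remaining £1,368,000 passes to the descendants.
The descendants' portion (£1,368,000) is divided at the children's generation into 4 shares of £342,000. Cassia, Farrukh, and Wren each take £342,000. The remaining share for the deceased Zubin (£342,000) is carried to the next generation.
That pool (£342,000) is divided at the grandchildren's generation equally among Zelie and Xiomara: £171,000 each.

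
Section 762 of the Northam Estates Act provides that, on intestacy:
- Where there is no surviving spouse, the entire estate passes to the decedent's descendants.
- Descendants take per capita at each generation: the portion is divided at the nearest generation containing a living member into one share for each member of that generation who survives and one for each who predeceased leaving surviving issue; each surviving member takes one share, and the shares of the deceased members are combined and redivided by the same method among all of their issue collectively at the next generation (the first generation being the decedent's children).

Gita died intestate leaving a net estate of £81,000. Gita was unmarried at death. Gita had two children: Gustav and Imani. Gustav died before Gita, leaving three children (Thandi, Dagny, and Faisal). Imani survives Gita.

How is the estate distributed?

Thandi: £13,500; Dagny: £13,500; Faisal: £13,500; Imani: £40,500

The entire £81,000 passes to the descendants.
That amount (£81,000) is divided at the children's generation into 2 shares of £40,500. Imani takes £40,500. The remaining share for the deceased Gustav (£40,500) is carried to the next generation.
That pool (£40,500) is divided at the grandchildren's generation equally among Thandi, Dagny, and Faisal: £13,500 each.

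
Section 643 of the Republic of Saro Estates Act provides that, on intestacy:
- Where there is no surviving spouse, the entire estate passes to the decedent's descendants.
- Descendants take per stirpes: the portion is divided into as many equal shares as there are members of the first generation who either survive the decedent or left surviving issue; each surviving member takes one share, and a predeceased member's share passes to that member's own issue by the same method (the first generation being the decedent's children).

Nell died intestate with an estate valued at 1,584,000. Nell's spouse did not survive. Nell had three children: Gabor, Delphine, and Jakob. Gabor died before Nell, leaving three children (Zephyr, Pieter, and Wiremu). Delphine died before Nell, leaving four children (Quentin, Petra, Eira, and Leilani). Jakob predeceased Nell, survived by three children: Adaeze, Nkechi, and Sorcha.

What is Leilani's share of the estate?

The entire 1,584,000 passes to the descendants.
That amount (1,584,000) is divided into 3 shares of 528,000: Gabor's 528,000 share passes to Gabor's issue; Delphine's 528,000 share passes to Delphine's issue; Jakob's 528,000 share passes to Jakob's issue.
Gabor's share (528,000) is divided into 3 shares of 176,000: Zephyr, Pieter, and Wiremu each take 176,000.
Delphine's share (528,000) is divided into 4 shares of 132,000: Quentin, Petra, Eira, and Leilani each take 132,000.
Jakob's share (528,000) is divided into 3 shares of 176,000: Adaeze, Nkechi, and Sorcha each take 176,000.

Leilani receives 132,000.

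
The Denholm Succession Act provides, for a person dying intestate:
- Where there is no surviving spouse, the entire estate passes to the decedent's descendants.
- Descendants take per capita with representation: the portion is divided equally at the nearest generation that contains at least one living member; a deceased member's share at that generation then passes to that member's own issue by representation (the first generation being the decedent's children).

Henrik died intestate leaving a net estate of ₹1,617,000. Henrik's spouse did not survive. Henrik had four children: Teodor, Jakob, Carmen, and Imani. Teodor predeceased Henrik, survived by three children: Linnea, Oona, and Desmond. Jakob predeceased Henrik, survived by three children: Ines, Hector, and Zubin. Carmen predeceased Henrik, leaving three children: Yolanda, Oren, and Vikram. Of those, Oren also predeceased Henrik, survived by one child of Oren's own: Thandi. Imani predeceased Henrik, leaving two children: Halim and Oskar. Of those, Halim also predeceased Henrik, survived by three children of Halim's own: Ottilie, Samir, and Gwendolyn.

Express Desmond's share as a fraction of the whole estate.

The entire ₹1,617,000 passes to the descendants.
No child survives, so the initial division is made at the grandchildren's generation.
That amount (₹1,617,000) is divided into 11 shares of ₹147,000: Linnea, Oona, Desmond, Ines, Hector, Zubin, Yolanda, Vikram, and Oskar each take ₹147,000; Oren's ₹147,000 share passes to Oren's issue; Halim's ₹147,000 share passes to Halim's issue.
Oren's share (₹147,000) passes entirely to Thandi.
Halim's share (₹147,000) is divided into 3 shares of ₹49,000: Ottilie, Samir, and Gwendolyn each take ₹49,000.

Desmond receives 1/11 of the estate.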